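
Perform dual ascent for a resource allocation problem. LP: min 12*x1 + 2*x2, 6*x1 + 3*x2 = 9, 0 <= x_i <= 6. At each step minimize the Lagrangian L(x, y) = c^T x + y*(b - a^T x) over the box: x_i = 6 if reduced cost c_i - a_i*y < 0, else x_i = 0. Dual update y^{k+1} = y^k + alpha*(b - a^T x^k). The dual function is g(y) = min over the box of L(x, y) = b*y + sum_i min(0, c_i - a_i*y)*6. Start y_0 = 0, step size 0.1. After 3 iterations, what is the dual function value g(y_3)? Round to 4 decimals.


Dual ascent for LP: min 12*x1 + 2*x2, 6*x1 + 3*x2 = 9, 0 <= x_i <= 6
Step 1: y^k = 0.0, reduced costs: (12.0, 2.0)
  x^k = (0.0, 0.0), subgradient = b - a^T x = 9.0
  y^{k+1} = 0.0 + 0.1*9.0 = 0.9
Step 2: y^k = 0.9, reduced costs: (6.6, -0.7)
  x^k = (0.0, 6.0), subgradient = b - a^T x = -9.0
  y^{k+1} = 0.9 + 0.1*-9.0 = 0.0
Step 3: y^k = 0.0, reduced costs: (12.0, 2.0)
  x^k = (0.0, 0.0), subgradient = b - a^T x = 9.0
  y^{k+1} = 0.0 + 0.1*9.0 = 0.9
Dual objective at y_3 = 0.9: reduced costs (6.6, -0.7), box minimizer x = (0.0, 6.0)
g(y_3) = b*y + (c1 - a1*y)*x1 + (c2 - a2*y)*x2 = 9*0.9 + 6.6*0.0 + (-0.7)*6.0 = 8.1 + 0.0 - 4.2 = 3.9


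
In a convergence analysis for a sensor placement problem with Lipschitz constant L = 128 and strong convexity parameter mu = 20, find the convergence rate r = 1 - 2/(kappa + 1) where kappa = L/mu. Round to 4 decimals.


Step 1: Compute the condition number.
kappa = L/mu = 128/20 = 6.4
Step 2: Compute the convergence rate.
r = 1 - 2/(kappa + 1) = 1 - 2*mu/(L + mu) = (L - mu)/(L + mu) = 108/148 = 0.7297


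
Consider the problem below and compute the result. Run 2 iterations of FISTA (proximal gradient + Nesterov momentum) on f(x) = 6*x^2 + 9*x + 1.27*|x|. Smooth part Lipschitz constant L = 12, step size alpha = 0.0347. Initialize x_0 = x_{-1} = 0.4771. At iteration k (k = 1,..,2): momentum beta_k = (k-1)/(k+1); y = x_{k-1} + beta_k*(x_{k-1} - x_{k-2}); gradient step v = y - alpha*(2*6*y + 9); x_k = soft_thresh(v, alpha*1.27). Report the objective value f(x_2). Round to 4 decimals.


FISTA on f(x) = 6*x^2 + 9*x + 1.27*|x|
L = 12, alpha = 0.0347
Iteration 1: beta = 0.0, y = 0.4771 + 0.0*(0.4771 - 0.4771) = 0.4771
  grad(y) = 14.7252, v = y - alpha*grad = -0.0339
  prox(v) = soft_thresh(-0.0339, 0.0441) = 0.0
Iteration 2: beta = 0.3333, y = 0.0 + 0.3333*(0.0 - 0.4771) = -0.159
  grad(y) = 7.0916, v = y - alpha*grad = -0.4051
  prox(v) = soft_thresh(-0.4051, 0.0441) = -0.361
f(x_2) = 6*(-0.361)^2 + 9*(-0.361) + 1.27*|-0.361| = -2.0087


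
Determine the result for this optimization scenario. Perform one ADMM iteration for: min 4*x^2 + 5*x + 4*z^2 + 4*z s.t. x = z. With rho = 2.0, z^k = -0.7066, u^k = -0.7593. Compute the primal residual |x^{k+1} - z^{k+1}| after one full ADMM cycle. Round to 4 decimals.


ADMM iteration with rho = 2.0, z^k = -0.7066, u^k = -0.7593
Step 1: x-update.
Minimize 4*x^2 + 5*x + (2.0/2)*(x + 0.7066 - 0.7593)^2
FOC: (2*4 + 2.0)*x = -5 + 2.0*(-0.7066 + 0.7593)
x^{k+1} = -0.4895
Step 2: z-update.
Minimize 4*z^2 + 4*z + (2.0/2)*(-0.4895 - z - 0.7593)^2
FOC: (2*4 + 2.0)*z = -4 + 2.0*(-0.4895 - 0.7593)
z^{k+1} = -0.6498
Step 3: u-update.
u^{k+1} = -0.7593 - 0.4895 + 0.6498 = -0.599
Step 4: Primal residual = |-0.4895 + 0.6498| = 0.1603


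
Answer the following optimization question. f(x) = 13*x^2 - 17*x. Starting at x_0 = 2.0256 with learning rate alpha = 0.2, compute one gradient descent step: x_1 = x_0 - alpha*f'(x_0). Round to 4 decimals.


We compute the gradient at x_0 and apply the update.
f'(x) = 26*x - 17
f'(2.0256) = 26*2.0256 - 17 = 35.6656
x_1 = 2.0256 - 0.2*35.6656 = -5.1075


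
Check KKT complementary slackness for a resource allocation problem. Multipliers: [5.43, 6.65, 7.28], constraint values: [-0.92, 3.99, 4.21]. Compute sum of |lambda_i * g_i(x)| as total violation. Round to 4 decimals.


KKT complementary slackness check:
lambda_1 * g_1 = 5.43 * -0.92 = -4.9956
lambda_2 * g_2 = 6.65 * 3.99 = 26.5335
lambda_3 * g_3 = 7.28 * 4.21 = 30.6488
Total violation = 4.9956 + 26.5335 + 30.6488 = 62.1779


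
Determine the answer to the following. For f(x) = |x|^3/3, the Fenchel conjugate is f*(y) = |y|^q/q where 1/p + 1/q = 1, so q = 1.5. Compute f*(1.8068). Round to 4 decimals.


The conjugate exponent q satisfies 1/p + 1/q = 1.
p = 3, so q = 3/(3 - 1) = 1.5
|y|^q = 1.8068^1.5 = 2.4287
f*(1.8068) = 2.4287 / 1.5 = 1.6191


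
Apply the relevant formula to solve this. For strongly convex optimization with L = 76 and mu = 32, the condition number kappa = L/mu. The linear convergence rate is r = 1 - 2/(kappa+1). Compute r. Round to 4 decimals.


Step 1: Compute the condition number.
kappa = L/mu = 76/32 = 2.375
Step 2: Compute the convergence rate.
r = 1 - 2/(kappa + 1) = 1 - 2*mu/(L + mu) = (L - mu)/(L + mu) = 44/108 = 0.4074


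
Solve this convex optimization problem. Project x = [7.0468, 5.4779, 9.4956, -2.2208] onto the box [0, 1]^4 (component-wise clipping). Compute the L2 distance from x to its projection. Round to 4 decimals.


Project each component onto [0, 1].
clip(7.0468) = 1.0, clip(5.4779) = 1.0, clip(9.4956) = 1.0, clip(-2.2208) = 0.0
Projection = [1.0, 1.0, 1.0, 0.0]
Squared diffs: [36.5638, 20.0516, 72.1752, 4.932]
Distance = sqrt(133.7226) = 11.5638


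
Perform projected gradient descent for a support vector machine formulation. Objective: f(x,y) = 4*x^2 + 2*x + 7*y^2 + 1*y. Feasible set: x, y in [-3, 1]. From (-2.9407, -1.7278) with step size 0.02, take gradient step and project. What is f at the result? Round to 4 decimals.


Step 1: Compute gradient at (-2.9407, -1.7278).
grad_x = 2*4*-2.9407 + 2 = -21.5256
grad_y = 2*7*-1.7278 + 1 = -23.1892
Step 2: Gradient step.
x_raw = -2.9407 - 0.02*-21.5256 = -2.5102
y_raw = -1.7278 - 0.02*-23.1892 = -1.264
Step 3: Project onto [-3, 1].
x_proj = clip(-2.5102) = -2.5102
y_proj = clip(-1.264) = -1.264
Step 4: Evaluate f.
f(-2.5102, -1.264) = 30.1039


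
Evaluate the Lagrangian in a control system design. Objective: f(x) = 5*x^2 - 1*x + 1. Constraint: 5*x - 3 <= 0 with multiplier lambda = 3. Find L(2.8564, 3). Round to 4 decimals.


Step 1: Evaluate f(x).
f(2.8564) = 5*2.8564^2 - 1*2.8564 + 1 = 38.9387
Step 2: Evaluate g(x).
g(2.8564) = 5*2.8564 - 3 = 11.282
Step 3: Compute Lagrangian.
L = 38.9387 + 3*11.282 = 72.7847


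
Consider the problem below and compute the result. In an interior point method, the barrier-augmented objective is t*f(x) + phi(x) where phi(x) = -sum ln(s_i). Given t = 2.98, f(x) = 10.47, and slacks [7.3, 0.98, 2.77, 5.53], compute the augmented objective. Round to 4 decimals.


Step 1: Compute log-barrier.
ln values: [1.9879, -0.0202, 1.0188, 1.7102]
phi = -(1.9879 - 0.0202 + 1.0188 + 1.7102) = -4.6967
Step 2: Compute augmented objective.
t*f(x) = 2.98*10.47 = 31.2006
Total = 31.2006 - 4.6967 = 26.5039


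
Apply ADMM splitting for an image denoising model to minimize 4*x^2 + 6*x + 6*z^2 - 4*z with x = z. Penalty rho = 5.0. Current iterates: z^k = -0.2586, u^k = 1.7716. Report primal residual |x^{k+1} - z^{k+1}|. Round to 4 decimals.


ADMM iteration with rho = 5.0, z^k = -0.2586, u^k = 1.7716
Step 1: x-update.
Minimize 4*x^2 + 6*x + (5.0/2)*(x + 0.2586 + 1.7716)^2
FOC: (2*4 + 5.0)*x = -6 + 5.0*(-0.2586 - 1.7716)
x^{k+1} = -1.2424
Step 2: z-update.
Minimize 6*z^2 - 4*z + (5.0/2)*(-1.2424 - z + 1.7716)^2
FOC: (2*6 + 5.0)*z = 4 + 5.0*(-1.2424 + 1.7716)
z^{k+1} = 0.3909
Step 3: u-update.
u^{k+1} = 1.7716 - 1.2424 - 0.3909 = 0.1383
Step 4: Primal residual = |-1.2424 - 0.3909| = 1.6333


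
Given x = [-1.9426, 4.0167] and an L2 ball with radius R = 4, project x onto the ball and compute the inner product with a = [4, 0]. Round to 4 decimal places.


Step 1: Compute ||x|| (intermediates to 6 decimals).
||x|| = sqrt((-1.9426)^2 + 4.0167^2) = 4.46179
Step 2: Project.
Since ||x|| > R, scale = R/||x|| = 4/4.46179 = 0.896501, proj(x) = scale * x
proj(x) = [-1.741543, 3.600976]
Step 3: Dot product.
a^T * proj(x) = 4*(-1.741543) + 0*3.600976 = -6.9662


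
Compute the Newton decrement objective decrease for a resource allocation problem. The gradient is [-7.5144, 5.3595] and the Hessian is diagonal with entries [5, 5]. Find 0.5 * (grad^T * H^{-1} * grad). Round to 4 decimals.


Step 1: H is diagonal, so H^(-1) * g = [-1.5029, 1.0719].
Step 2: g^T H^(-1) g = sum_i g_i^2 / H_ii
  = (-7.5144)^2/5 + (5.3595)^2/5
  = 11.2932 + 5.7448 = 17.0381
Step 3: Objective decrease = 0.5 * g^T H^(-1) g = 8.519


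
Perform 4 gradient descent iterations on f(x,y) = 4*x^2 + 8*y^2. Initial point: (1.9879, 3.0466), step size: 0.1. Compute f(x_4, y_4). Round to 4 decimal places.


Gradient descent on f(x,y) = 4*x^2 + 8*y^2.
Starting point: (1.9879, 3.0466), alpha = 0.1
Step 1: grad_x = 2*4*1.9879 = 15.9032, grad_y = 2*8*3.0466 = 48.7456
  x_1 = 1.9879 - 0.1*15.9032 = 0.3976
  y_1 = 3.0466 - 0.1*48.7456 = -1.828
Step 2: grad_x = 2*4*0.3976 = 3.1806, grad_y = 2*8*-1.828 = -29.2474
  x_2 = 0.3976 - 0.1*3.1806 = 0.0795
  y_2 = -1.828 - 0.1*-29.2474 = 1.0968
Step 3: grad_x = 2*4*0.0795 = 0.6361, grad_y = 2*8*1.0968 = 17.5484
  x_3 = 0.0795 - 0.1*0.6361 = 0.0159
  y_3 = 1.0968 - 0.1*17.5484 = -0.6581
Step 4: grad_x = 2*4*0.0159 = 0.1272, grad_y = 2*8*-0.6581 = -10.529
  x_4 = 0.0159 - 0.1*0.1272 = 0.0032
  y_4 = -0.6581 - 0.1*-10.529 = 0.3948
f(0.0032, 0.3948) = 4*0.0032^2 + 8*0.3948^2 = 1.2472


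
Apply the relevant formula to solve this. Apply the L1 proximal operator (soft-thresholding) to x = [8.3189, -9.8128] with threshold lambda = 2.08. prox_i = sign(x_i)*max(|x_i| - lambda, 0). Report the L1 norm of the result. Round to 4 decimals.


Soft-thresholding with lambda = 2.08:
prox(8.3189) = sign(8.3189)*max(|8.3189| - 2.08, 0) = 6.2389
prox(-9.8128) = sign(-9.8128)*max(|-9.8128| - 2.08, 0) = -7.7328
prox(x) = [6.2389, -7.7328]
||prox(x)||_1 = 6.2389 + 7.7328 = 13.9717


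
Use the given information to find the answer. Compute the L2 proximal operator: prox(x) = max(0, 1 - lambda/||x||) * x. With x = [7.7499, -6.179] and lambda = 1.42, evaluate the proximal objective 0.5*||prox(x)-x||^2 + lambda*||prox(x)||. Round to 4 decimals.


Step 1: Compute ||x||.
||x|| = 9.9117
Step 2: Compute scaling factor.
scale = max(0, 1 - 1.42/9.9117) = 0.8567
Step 3: prox(x) = [6.6396, -5.2938]
||prox(x)|| = 8.4917
Step 4: Proximal objective.
0.5*||prox-x||^2 = 1.0082
lambda*||prox|| = 12.0582
Total = 13.0664


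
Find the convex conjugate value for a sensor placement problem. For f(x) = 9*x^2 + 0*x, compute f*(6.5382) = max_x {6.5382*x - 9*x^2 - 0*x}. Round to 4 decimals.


f*(y) = sup_x {y*x - a*x^2 - b*x} = sup_x {(y-b)*x - a*x^2}
FOC: (y - b) - 2a*x = 0 => x* = (y - b)/(2a)
x* = (6.5382 - 0)/(2*9) = 0.3632
f*(6.5382) = (y-b)^2/(4a) = (6.5382 - 0)^2/(4*9)
= 42.7481/36 = 1.1874


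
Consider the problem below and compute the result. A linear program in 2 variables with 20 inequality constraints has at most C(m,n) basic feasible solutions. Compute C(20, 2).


Each vertex corresponds to some choice of n active constraints out of m, so the number of vertices is at most C(m, n) = m! / (n!(m-n)!).
m = 20, n = 2
Numerator: 20 * 19
Denominator: 2! = 2
C(20, 2) = 190


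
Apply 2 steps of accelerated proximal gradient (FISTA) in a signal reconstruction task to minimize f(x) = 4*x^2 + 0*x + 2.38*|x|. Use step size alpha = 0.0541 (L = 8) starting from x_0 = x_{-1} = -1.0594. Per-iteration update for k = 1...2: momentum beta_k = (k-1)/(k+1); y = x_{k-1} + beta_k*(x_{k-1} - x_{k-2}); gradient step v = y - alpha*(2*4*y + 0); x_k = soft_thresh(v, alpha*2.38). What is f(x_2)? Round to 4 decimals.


FISTA on f(x) = 4*x^2 + 0*x + 2.38*|x|
L = 8, alpha = 0.0541
Iteration 1: beta = 0.0, y = -1.0594 + 0.0*(-1.0594 + 1.0594) = -1.0594
  grad(y) = -8.4752, v = y - alpha*grad = -0.6009
  prox(v) = soft_thresh(-0.6009, 0.1288) = -0.4721
Iteration 2: beta = 0.3333, y = -0.4721 + 0.3333*(-0.4721 + 1.0594) = -0.2764
  grad(y) = -2.211, v = y - alpha*grad = -0.1568
  prox(v) = soft_thresh(-0.1568, 0.1288) = -0.028
f(x_2) = 4*(-0.028)^2 + 0*(-0.028) + 2.38*|-0.028| = 0.0698


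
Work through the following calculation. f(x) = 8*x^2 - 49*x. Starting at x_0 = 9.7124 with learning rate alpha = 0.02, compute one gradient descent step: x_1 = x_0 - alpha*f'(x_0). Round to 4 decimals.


We compute the gradient at x_0 and apply the update.
f'(x) = 16*x - 49
f'(9.7124) = 16*9.7124 - 49 = 106.3984
x_1 = 9.7124 - 0.02*106.3984 = 7.5844


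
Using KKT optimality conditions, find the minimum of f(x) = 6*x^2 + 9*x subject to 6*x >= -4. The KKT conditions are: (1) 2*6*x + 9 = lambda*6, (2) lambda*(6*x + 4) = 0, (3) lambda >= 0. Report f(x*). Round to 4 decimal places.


Step 1: Try lambda = 0 (constraint inactive).
x_unc = -9/(2*6) = -0.75
Check: 6*-0.75 = -4.5 < -4 -- violated!
Step 2: Constraint must be active: 6*x = -4
x* = -4/6 = -2/3 = -0.6667 (rounded; the exact value -2/3 is used below)
lambda = (2*6*(-2/3) + 9)/6 = 0.1667
Step 3: Compute optimal value.
f(x*) = 6*(-2/3)^2 + 9*(-2/3) = -3.3333


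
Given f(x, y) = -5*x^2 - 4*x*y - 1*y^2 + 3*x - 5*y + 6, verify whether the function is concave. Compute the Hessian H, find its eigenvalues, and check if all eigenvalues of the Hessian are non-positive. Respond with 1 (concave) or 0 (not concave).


The Hessian of f(x,y) = -5*x^2 - 4*x*y - 1*y^2 + 3*x - 5*y + 6 is:
H = [[-10, -4], [-4, -2]]
Trace = -10 - 2 = -12
Determinant = -10*-2 - (-4)^2 = 4
Discriminant = (-12)^2 - 4*4 = 128.0
Eigenvalues: lambda_1 = -11.6569, lambda_2 = -0.3431
The function is concave.

1


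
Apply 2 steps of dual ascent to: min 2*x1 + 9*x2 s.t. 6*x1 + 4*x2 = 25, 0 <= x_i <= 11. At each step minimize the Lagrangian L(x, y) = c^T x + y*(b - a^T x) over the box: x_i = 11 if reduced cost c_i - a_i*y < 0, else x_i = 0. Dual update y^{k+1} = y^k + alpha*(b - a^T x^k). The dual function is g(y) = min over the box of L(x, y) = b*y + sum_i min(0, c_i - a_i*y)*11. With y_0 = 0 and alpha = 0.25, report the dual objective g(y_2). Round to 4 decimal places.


Dual ascent for LP: min 2*x1 + 9*x2, 6*x1 + 4*x2 = 25, 0 <= x_i <= 11
Step 1: y^k = 0.0, reduced costs: (2.0, 9.0)
  x^k = (0.0, 0.0), subgradient = b - a^T x = 25.0
  y^{k+1} = 0.0 + 0.25*25.0 = 6.25
Step 2: y^k = 6.25, reduced costs: (-35.5, -16.0)
  x^k = (11.0, 11.0), subgradient = b - a^T x = -85.0
  y^{k+1} = 6.25 + 0.25*-85.0 = -15.0
Dual objective at y_2 = -15.0: reduced costs (92.0, 69.0), box minimizer x = (0.0, 0.0)
g(y_2) = b*y + (c1 - a1*y)*x1 + (c2 - a2*y)*x2 = 25*(-15.0) + 92.0*0.0 + 69.0*0.0 = -375.0 + 0.0 + 0.0 = -375.0


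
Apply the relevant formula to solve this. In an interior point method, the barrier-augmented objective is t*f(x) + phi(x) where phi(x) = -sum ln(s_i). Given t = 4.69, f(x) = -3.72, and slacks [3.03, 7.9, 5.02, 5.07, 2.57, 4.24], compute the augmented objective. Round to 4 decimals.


Step 1: Compute log-barrier.
ln values: [1.1086, 2.0669, 1.6134, 1.6233, 0.9439, 1.4446]
phi = -(1.1086 + 2.0669 + 1.6134 + 1.6233 + 0.9439 + 1.4446) = -8.8007
Step 2: Compute augmented objective.
t*f(x) = 4.69*-3.72 = -17.4468
Total = -17.4468 - 8.8007 = -26.2475


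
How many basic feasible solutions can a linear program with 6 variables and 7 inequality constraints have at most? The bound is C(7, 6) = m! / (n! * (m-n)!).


Each vertex corresponds to some choice of n active constraints out of m, so the number of vertices is at most C(m, n) = m! / (n!(m-n)!).
m = 7, n = 6
Numerator: 7 * 6 * 5 * 4 * 3 * 2
Denominator: 6! = 720
C(7, 6) = 7


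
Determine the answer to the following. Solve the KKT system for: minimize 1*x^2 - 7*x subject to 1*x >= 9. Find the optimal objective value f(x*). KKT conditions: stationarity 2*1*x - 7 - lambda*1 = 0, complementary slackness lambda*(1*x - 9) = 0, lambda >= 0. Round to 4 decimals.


Step 1: Try lambda = 0 (constraint inactive).
x_unc = 7/(2*1) = 3.5
Check: 1*3.5 = 3.5 < 9 -- violated!
Step 2: Constraint must be active: 1*x = 9
x* = 9/1 = 9.0
lambda = (2*1*9.0 - 7)/1 = 11.0
Step 3: Compute optimal value.
f(x*) = 1*9.0^2 - 7*9.0 = 18.0


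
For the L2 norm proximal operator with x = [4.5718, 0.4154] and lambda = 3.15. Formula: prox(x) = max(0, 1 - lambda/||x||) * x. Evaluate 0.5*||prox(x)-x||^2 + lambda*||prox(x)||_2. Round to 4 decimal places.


Step 1: Compute ||x||.
||x|| = 4.5906
Step 2: Compute scaling factor.
scale = max(0, 1 - 3.15/4.5906) = 0.3138
Step 3: prox(x) = [1.4347, 0.1304]
||prox(x)|| = 1.4406
Step 4: Proximal objective.
0.5*||prox-x||^2 = 4.9613
lambda*||prox|| = 4.5379
Total = 9.4992


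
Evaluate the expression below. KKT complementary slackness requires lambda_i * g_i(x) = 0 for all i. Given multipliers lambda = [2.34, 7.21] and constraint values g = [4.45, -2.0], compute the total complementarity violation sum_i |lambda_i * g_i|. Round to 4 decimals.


KKT complementary slackness check:
lambda_1 * g_1 = 2.34 * 4.45 = 10.413
lambda_2 * g_2 = 7.21 * -2.0 = -14.42
Total violation = 10.413 + 14.42 = 24.833


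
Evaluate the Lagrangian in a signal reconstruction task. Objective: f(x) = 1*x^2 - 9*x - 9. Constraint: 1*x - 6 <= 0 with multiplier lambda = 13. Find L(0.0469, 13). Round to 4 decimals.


Step 1: Evaluate f(x).
f(0.0469) = 1*0.0469^2 - 9*0.0469 - 9 = -9.4199
Step 2: Evaluate g(x).
g(0.0469) = 1*0.0469 - 6 = -5.9531
Step 3: Compute Lagrangian.
L = -9.4199 + 13*-5.9531 = -86.8102


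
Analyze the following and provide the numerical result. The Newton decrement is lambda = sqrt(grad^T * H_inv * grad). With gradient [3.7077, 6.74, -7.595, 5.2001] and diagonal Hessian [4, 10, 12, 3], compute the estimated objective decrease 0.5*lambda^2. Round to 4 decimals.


Step 1: H is diagonal, so H^(-1) * g = [0.9269, 0.674, -0.6329, 1.7334].
Step 2: g^T H^(-1) g = sum_i g_i^2 / H_ii
  = (3.7077)^2/4 + (6.74)^2/10 + (-7.595)^2/12 + (5.2001)^2/3
  = 3.4368 + 4.5428 + 4.807 + 9.0137 = 21.8002
Step 3: Objective decrease = 0.5 * g^T H^(-1) g = 10.9001


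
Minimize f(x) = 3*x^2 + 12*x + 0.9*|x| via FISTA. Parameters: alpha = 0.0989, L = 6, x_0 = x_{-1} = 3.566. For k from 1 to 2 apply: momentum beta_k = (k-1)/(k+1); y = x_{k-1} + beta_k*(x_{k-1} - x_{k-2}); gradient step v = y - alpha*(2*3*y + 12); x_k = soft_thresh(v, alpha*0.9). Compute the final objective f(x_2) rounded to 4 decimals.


FISTA on f(x) = 3*x^2 + 12*x + 0.9*|x|
L = 6, alpha = 0.0989
Iteration 1: beta = 0.0, y = 3.566 + 0.0*(3.566 - 3.566) = 3.566
  grad(y) = 33.396, v = y - alpha*grad = 0.2631
  prox(v) = soft_thresh(0.2631, 0.089) = 0.1741
Iteration 2: beta = 0.3333, y = 0.1741 + 0.3333*(0.1741 - 3.566) = -0.9565
  grad(y) = 6.261, v = y - alpha*grad = -1.5757
  prox(v) = soft_thresh(-1.5757, 0.089) = -1.4867
f(x_2) = 3*(-1.4867)^2 + 12*(-1.4867) + 0.9*|-1.4867| = -9.8715


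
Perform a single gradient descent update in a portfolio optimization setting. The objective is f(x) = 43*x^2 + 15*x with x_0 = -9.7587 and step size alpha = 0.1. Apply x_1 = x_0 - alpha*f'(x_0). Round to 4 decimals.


We compute the gradient at x_0 and apply the update.
f'(x) = 86*x + 15
f'(-9.7587) = 86*-9.7587 + 15 = -824.2482
x_1 = -9.7587 - 0.1*-824.2482 = 72.6661


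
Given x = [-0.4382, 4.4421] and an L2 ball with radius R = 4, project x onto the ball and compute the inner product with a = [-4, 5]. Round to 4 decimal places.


Step 1: Compute ||x|| (intermediates to 6 decimals).
||x|| = sqrt((-0.4382)^2 + 4.4421^2) = 4.463661
Step 2: Project.
Since ||x|| > R, scale = R/||x|| = 4/4.463661 = 0.896125, proj(x) = scale * x
proj(x) = [-0.392682, 3.980677]
Step 3: Dot product.
a^T * proj(x) = -4*(-0.392682) + 5*3.980677 = 21.4741


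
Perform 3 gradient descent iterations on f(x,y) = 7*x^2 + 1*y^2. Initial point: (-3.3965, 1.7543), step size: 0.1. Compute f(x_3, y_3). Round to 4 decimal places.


Gradient descent on f(x,y) = 7*x^2 + 1*y^2.
Starting point: (-3.3965, 1.7543), alpha = 0.1
Step 1: grad_x = 2*7*-3.3965 = -47.551, grad_y = 2*1*1.7543 = 3.5086
  x_1 = -3.3965 - 0.1*-47.551 = 1.3586
  y_1 = 1.7543 - 0.1*3.5086 = 1.4034
Step 2: grad_x = 2*7*1.3586 = 19.0204, grad_y = 2*1*1.4034 = 2.8069
  x_2 = 1.3586 - 0.1*19.0204 = -0.5434
  y_2 = 1.4034 - 0.1*2.8069 = 1.1228
Step 3: grad_x = 2*7*-0.5434 = -7.6082, grad_y = 2*1*1.1228 = 2.2455
  x_3 = -0.5434 - 0.1*-7.6082 = 0.2174
  y_3 = 1.1228 - 0.1*2.2455 = 0.8982
f(0.2174, 0.8982) = 7*0.2174^2 + 1*0.8982^2 = 1.1375


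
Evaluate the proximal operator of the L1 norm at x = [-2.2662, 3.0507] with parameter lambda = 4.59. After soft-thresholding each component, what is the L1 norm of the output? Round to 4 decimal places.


Soft-thresholding with lambda = 4.59:
prox(-2.2662) = sign(-2.2662)*max(|-2.2662| - 4.59, 0) = 0.0
prox(3.0507) = sign(3.0507)*max(|3.0507| - 4.59, 0) = 0.0
prox(x) = [0.0, 0.0]
||prox(x)||_1 = 0.0 + 0.0 = 0.0


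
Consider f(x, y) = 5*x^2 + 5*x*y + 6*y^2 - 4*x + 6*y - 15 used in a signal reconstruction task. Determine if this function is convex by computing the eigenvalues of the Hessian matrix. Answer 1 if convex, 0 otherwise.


The Hessian of f(x,y) = 5*x^2 + 5*x*y + 6*y^2 - 4*x + 6*y - 15 is:
H = [[10, 5], [5, 12]]
Trace = 10 + 12 = 22
Determinant = 10*12 - (5)^2 = 95
Discriminant = (22)^2 - 4*95 = 104.0
Eigenvalues: lambda_1 = 5.901, lambda_2 = 16.099
The function is convex.

1


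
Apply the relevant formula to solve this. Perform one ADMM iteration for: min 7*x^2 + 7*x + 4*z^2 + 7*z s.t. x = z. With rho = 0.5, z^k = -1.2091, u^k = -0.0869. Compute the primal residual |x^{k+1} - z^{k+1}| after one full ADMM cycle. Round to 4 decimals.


ADMM iteration with rho = 0.5, z^k = -1.2091, u^k = -0.0869
Step 1: x-update.
Minimize 7*x^2 + 7*x + (0.5/2)*(x + 1.2091 - 0.0869)^2
FOC: (2*7 + 0.5)*x = -7 + 0.5*(-1.2091 + 0.0869)
x^{k+1} = -0.5215
Step 2: z-update.
Minimize 4*z^2 + 7*z + (0.5/2)*(-0.5215 - z - 0.0869)^2
FOC: (2*4 + 0.5)*z = -7 + 0.5*(-0.5215 - 0.0869)
z^{k+1} = -0.8593
Step 3: u-update.
u^{k+1} = -0.0869 - 0.5215 + 0.8593 = 0.251
Step 4: Primal residual = |-0.5215 + 0.8593| = 0.3379


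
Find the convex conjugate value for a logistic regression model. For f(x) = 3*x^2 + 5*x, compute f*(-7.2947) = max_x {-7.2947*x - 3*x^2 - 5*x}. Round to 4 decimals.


f*(y) = sup_x {y*x - a*x^2 - b*x} = sup_x {(y-b)*x - a*x^2}
FOC: (y - b) - 2a*x = 0 => x* = (y - b)/(2a)
x* = (-7.2947 - 5)/(2*3) = -2.0491
f*(-7.2947) = (y-b)^2/(4a) = (-7.2947 - 5)^2/(4*3)
= 151.1596/12 = 12.5966


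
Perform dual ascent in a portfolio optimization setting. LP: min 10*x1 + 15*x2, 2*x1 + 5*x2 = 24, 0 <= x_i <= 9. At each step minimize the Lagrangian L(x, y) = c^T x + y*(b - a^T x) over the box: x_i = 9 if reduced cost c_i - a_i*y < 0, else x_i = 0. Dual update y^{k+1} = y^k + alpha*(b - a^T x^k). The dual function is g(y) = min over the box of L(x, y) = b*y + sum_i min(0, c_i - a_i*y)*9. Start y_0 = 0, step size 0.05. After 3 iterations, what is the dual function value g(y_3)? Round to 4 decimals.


Dual ascent for LP: min 10*x1 + 15*x2, 2*x1 + 5*x2 = 24, 0 <= x_i <= 9
Step 1: y^k = 0.0, reduced costs: (10.0, 15.0)
  x^k = (0.0, 0.0), subgradient = b - a^T x = 24.0
  y^{k+1} = 0.0 + 0.05*24.0 = 1.2
Step 2: y^k = 1.2, reduced costs: (7.6, 9.0)
  x^k = (0.0, 0.0), subgradient = b - a^T x = 24.0
  y^{k+1} = 1.2 + 0.05*24.0 = 2.4
Step 3: y^k = 2.4, reduced costs: (5.2, 3.0)
  x^k = (0.0, 0.0), subgradient = b - a^T x = 24.0
  y^{k+1} = 2.4 + 0.05*24.0 = 3.6
Dual objective at y_3 = 3.6: reduced costs (2.8, -3.0), box minimizer x = (0.0, 9.0)
g(y_3) = b*y + (c1 - a1*y)*x1 + (c2 - a2*y)*x2 = 24*3.6 + 2.8*0.0 + (-3.0)*9.0 = 86.4 + 0.0 - 27.0 = 59.4


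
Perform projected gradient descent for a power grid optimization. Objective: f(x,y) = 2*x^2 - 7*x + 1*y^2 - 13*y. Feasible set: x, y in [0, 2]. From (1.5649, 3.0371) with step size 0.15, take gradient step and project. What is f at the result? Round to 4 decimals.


Step 1: Compute gradient at (1.5649, 3.0371).
grad_x = 2*2*1.5649 - 7 = -0.7404
grad_y = 2*1*3.0371 - 13 = -6.9258
Step 2: Gradient step.
x_raw = 1.5649 - 0.15*-0.7404 = 1.676
y_raw = 3.0371 - 0.15*-6.9258 = 4.076
Step 3: Project onto [0, 2].
x_proj = clip(1.676) = 1.676
y_proj = clip(4.076) = 2.0
Step 4: Evaluate f.
f(1.676, 2.0) = -28.114


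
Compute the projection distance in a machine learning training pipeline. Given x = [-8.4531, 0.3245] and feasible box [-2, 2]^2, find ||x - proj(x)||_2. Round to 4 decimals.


Project each component onto [-2, 2].
clip(-8.4531) = -2.0, clip(0.3245) = 0.3245
Projection = [-2.0, 0.3245]
Squared diffs: [41.6425, 0.0]
Distance = sqrt(41.6425) = 6.4531


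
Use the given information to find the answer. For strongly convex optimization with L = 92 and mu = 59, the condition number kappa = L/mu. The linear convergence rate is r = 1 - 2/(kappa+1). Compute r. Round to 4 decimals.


Step 1: Compute the condition number.
kappa = L/mu = 92/59 = 1.5593
Step 2: Compute the convergence rate.
r = 1 - 2/(kappa + 1) = 1 - 2*mu/(L + mu) = (L - mu)/(L + mu) = 33/151 = 0.2185


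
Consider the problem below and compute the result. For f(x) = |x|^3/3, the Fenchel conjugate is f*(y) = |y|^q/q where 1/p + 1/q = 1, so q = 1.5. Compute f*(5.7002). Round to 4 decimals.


The conjugate exponent q satisfies 1/p + 1/q = 1.
p = 3, so q = 3/(3 - 1) = 1.5
|y|^q = 5.7002^1.5 = 13.6093
f*(5.7002) = 13.6093 / 1.5 = 9.0729


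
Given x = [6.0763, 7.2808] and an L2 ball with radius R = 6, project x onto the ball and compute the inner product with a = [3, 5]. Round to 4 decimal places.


Step 1: Compute ||x|| (intermediates to 6 decimals).
||x|| = sqrt(6.0763^2 + 7.2808^2) = 9.48322
Step 2: Project.
Since ||x|| > R, scale = R/||x|| = 6/9.48322 = 0.632696, proj(x) = scale * x
proj(x) = [3.844451, 4.606533]
Step 3: Dot product.
a^T * proj(x) = 3*3.844451 + 5*4.606533 = 34.566


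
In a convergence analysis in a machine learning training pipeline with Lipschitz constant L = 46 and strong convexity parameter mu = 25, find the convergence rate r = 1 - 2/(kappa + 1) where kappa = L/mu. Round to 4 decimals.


Step 1: Compute the condition number.
kappa = L/mu = 46/25 = 1.84
Step 2: Compute the convergence rate.
r = 1 - 2/(kappa + 1) = 1 - 2*mu/(L + mu) = (L - mu)/(L + mu) = 21/71 = 0.2958


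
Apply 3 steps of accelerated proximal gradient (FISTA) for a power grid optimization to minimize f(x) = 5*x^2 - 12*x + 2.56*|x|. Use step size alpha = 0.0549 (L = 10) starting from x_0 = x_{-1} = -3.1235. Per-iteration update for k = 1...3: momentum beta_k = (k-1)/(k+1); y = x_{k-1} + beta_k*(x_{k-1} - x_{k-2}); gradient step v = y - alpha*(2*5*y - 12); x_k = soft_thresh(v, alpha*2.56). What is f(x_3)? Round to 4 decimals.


FISTA on f(x) = 5*x^2 - 12*x + 2.56*|x|
L = 10, alpha = 0.0549
Iteration 1: beta = 0.0, y = -3.1235 + 0.0*(-3.1235 + 3.1235) = -3.1235
  grad(y) = -43.235, v = y - alpha*grad = -0.7499
  prox(v) = soft_thresh(-0.7499, 0.1405) = -0.6094
Iteration 2: beta = 0.3333, y = -0.6094 + 0.3333*(-0.6094 + 3.1235) = 0.2287
  grad(y) = -9.7131, v = y - alpha*grad = 0.7619
  prox(v) = soft_thresh(0.7619, 0.1405) = 0.6214
Iteration 3: beta = 0.5, y = 0.6214 + 0.5*(0.6214 + 0.6094) = 1.2368
  grad(y) = 0.3677, v = y - alpha*grad = 1.2166
  prox(v) = soft_thresh(1.2166, 0.1405) = 1.076
f(x_3) = 5*1.076^2 - 12*1.076 + 2.56*|1.076| = -4.3685


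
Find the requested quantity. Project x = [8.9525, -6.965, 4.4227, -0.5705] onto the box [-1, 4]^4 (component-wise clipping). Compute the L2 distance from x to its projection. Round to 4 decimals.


Project each component onto [-1, 4].
clip(8.9525) = 4.0, clip(-6.965) = -1.0, clip(4.4227) = 4.0, clip(-0.5705) = -0.5705
Projection = [4.0, -1.0, 4.0, -0.5705]
Squared diffs: [24.5273, 35.5812, 0.1787, 0.0]
Distance = sqrt(60.2872) = 7.7645


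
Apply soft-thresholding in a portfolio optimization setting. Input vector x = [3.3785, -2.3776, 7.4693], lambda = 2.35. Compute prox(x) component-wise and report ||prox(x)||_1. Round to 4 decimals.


Soft-thresholding with lambda = 2.35:
prox(3.3785) = sign(3.3785)*max(|3.3785| - 2.35, 0) = 1.0285
prox(-2.3776) = sign(-2.3776)*max(|-2.3776| - 2.35, 0) = -0.0276
prox(7.4693) = sign(7.4693)*max(|7.4693| - 2.35, 0) = 5.1193
prox(x) = [1.0285, -0.0276, 5.1193]
||prox(x)||_1 = 1.0285 + 0.0276 + 5.1193 = 6.1754


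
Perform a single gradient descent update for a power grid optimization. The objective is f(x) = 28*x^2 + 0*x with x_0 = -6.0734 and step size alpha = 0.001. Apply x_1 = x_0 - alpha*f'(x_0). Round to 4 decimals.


We compute the gradient at x_0 and apply the update.
f'(x) = 56*x + 0
f'(-6.0734) = 56*-6.0734 + 0 = -340.1104
x_1 = -6.0734 - 0.001*-340.1104 = -5.7333


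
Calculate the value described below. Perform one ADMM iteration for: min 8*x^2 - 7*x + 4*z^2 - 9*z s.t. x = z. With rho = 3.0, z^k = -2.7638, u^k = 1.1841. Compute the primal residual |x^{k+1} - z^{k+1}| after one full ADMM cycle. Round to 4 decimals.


ADMM iteration with rho = 3.0, z^k = -2.7638, u^k = 1.1841
Step 1: x-update.
Minimize 8*x^2 - 7*x + (3.0/2)*(x + 2.7638 + 1.1841)^2
FOC: (2*8 + 3.0)*x = 7 + 3.0*(-2.7638 - 1.1841)
x^{k+1} = -0.2549
Step 2: z-update.
Minimize 4*z^2 - 9*z + (3.0/2)*(-0.2549 - z + 1.1841)^2
FOC: (2*4 + 3.0)*z = 9 + 3.0*(-0.2549 + 1.1841)
z^{k+1} = 1.0716
Step 3: u-update.
u^{k+1} = 1.1841 - 0.2549 - 1.0716 = -0.1424
Step 4: Primal residual = |-0.2549 - 1.0716| = 1.3265


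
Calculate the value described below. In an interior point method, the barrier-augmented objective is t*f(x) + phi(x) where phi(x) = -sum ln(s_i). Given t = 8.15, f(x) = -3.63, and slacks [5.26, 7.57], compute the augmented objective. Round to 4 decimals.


Step 1: Compute log-barrier.
ln values: [1.6601, 2.0242]
phi = -(1.6601 + 2.0242) = -3.6843
Step 2: Compute augmented objective.
t*f(x) = 8.15*-3.63 = -29.5845
Total = -29.5845 - 3.6843 = -33.2688


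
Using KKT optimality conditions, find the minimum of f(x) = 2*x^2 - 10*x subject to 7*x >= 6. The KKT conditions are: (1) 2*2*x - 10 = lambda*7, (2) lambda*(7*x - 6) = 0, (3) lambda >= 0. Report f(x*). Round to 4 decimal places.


Step 1: Try lambda = 0 (constraint inactive).
Stationarity: 2*2*x - 10 = 0
x* = 10/(2*2) = 2.5
Check constraint: 7*2.5 = 17.5 >= 6 -- satisfied.
Step 2: Compute optimal value.
f(x*) = 2*2.5^2 - 10*2.5 = -12.5


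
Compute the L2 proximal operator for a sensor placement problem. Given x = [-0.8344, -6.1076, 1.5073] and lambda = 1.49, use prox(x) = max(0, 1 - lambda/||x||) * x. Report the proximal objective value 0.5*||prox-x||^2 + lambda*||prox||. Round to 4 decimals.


Step 1: Compute ||x||.
||x|| = 6.3459
Step 2: Compute scaling factor.
scale = max(0, 1 - 1.49/6.3459) = 0.7652
Step 3: prox(x) = [-0.6385, -4.6736, 1.1534]
||prox(x)|| = 4.8559
Step 4: Proximal objective.
0.5*||prox-x||^2 = 1.1101
lambda*||prox|| = 7.2353
Total = 8.3454


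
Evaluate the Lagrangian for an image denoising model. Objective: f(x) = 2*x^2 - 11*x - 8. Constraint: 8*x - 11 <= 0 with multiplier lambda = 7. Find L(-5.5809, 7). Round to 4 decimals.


Step 1: Evaluate f(x).
f(-5.5809) = 2*(-5.5809)^2 - 11*(-5.5809) - 8 = 115.6828
Step 2: Evaluate g(x).
g(-5.5809) = 8*-5.5809 - 11 = -55.6472
Step 3: Compute Lagrangian.
L = 115.6828 + 7*-55.6472 = -273.8476


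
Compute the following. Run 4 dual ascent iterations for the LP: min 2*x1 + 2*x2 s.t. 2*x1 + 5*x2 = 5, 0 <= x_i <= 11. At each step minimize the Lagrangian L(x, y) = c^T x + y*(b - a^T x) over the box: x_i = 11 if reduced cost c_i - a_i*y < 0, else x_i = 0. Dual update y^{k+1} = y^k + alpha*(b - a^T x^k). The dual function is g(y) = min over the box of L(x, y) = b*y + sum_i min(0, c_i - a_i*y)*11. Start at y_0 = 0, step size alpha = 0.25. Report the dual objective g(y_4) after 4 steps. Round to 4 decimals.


Dual ascent for LP: min 2*x1 + 2*x2, 2*x1 + 5*x2 = 5, 0 <= x_i <= 11
Step 1: y^k = 0.0, reduced costs: (2.0, 2.0)
  x^k = (0.0, 0.0), subgradient = b - a^T x = 5.0
  y^{k+1} = 0.0 + 0.25*5.0 = 1.25
Step 2: y^k = 1.25, reduced costs: (-0.5, -4.25)
  x^k = (11.0, 11.0), subgradient = b - a^T x = -72.0
  y^{k+1} = 1.25 + 0.25*-72.0 = -16.75
Step 3: y^k = -16.75, reduced costs: (35.5, 85.75)
  x^k = (0.0, 0.0), subgradient = b - a^T x = 5.0
  y^{k+1} = -16.75 + 0.25*5.0 = -15.5
Step 4: y^k = -15.5, reduced costs: (33.0, 79.5)
  x^k = (0.0, 0.0), subgradient = b - a^T x = 5.0
  y^{k+1} = -15.5 + 0.25*5.0 = -14.25
Dual objective at y_4 = -14.25: reduced costs (30.5, 73.25), box minimizer x = (0.0, 0.0)
g(y_4) = b*y + (c1 - a1*y)*x1 + (c2 - a2*y)*x2 = 5*(-14.25) + 30.5*0.0 + 73.25*0.0 = -71.25 + 0.0 + 0.0 = -71.25


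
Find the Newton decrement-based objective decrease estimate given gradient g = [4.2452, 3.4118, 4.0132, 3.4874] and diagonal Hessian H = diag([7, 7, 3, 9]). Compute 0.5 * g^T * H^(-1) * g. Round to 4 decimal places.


Step 1: H is diagonal, so H^(-1) * g = [0.6065, 0.4874, 1.3377, 0.3875].
Step 2: g^T H^(-1) g = sum_i g_i^2 / H_ii
  = (4.2452)^2/7 + (3.4118)^2/7 + (4.0132)^2/3 + (3.4874)^2/9
  = 2.5745 + 1.6629 + 5.3686 + 1.3513 = 10.9574
Step 3: Objective decrease = 0.5 * g^T H^(-1) g = 5.4787


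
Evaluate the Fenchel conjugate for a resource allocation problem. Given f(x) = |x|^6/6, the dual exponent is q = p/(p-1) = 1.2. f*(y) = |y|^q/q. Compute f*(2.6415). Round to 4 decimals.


The conjugate exponent q satisfies 1/p + 1/q = 1.
p = 6, so q = 6/(6 - 1) = 1.2
|y|^q = 2.6415^1.2 = 3.2079
f*(2.6415) = 3.2079 / 1.2 = 2.6732


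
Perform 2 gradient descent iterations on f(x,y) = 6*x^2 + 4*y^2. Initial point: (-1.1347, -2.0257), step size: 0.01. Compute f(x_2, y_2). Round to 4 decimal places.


Gradient descent on f(x,y) = 6*x^2 + 4*y^2.
Starting point: (-1.1347, -2.0257), alpha = 0.01
Step 1: grad_x = 2*6*-1.1347 = -13.6164, grad_y = 2*4*-2.0257 = -16.2056
  x_1 = -1.1347 - 0.01*-13.6164 = -0.9985
  y_1 = -2.0257 - 0.01*-16.2056 = -1.8636
Step 2: grad_x = 2*6*-0.9985 = -11.9824, grad_y = 2*4*-1.8636 = -14.9092
  x_2 = -0.9985 - 0.01*-11.9824 = -0.8787
  y_2 = -1.8636 - 0.01*-14.9092 = -1.7146
f(-0.8787, -1.7146) = 6*(-0.8787)^2 + 4*(-1.7146)^2 = 16.3916


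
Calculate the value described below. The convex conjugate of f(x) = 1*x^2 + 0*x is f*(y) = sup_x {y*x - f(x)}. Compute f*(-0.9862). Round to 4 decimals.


f*(y) = sup_x {y*x - a*x^2 - b*x} = sup_x {(y-b)*x - a*x^2}
FOC: (y - b) - 2a*x = 0 => x* = (y - b)/(2a)
x* = (-0.9862 - 0)/(2*1) = -0.4931
f*(-0.9862) = (y-b)^2/(4a) = (-0.9862 - 0)^2/(4*1)
= 0.9726/4 = 0.2431


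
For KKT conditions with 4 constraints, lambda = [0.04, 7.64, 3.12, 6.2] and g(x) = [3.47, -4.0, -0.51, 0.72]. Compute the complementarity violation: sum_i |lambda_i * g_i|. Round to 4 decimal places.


KKT complementary slackness check:
lambda_1 * g_1 = 0.04 * 3.47 = 0.1388
lambda_2 * g_2 = 7.64 * -4.0 = -30.56
lambda_3 * g_3 = 3.12 * -0.51 = -1.5912
lambda_4 * g_4 = 6.2 * 0.72 = 4.464
Total violation = 0.1388 + 30.56 + 1.5912 + 4.464 = 36.754


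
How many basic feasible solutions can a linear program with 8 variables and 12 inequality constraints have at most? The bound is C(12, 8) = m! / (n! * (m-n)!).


Each vertex corresponds to some choice of n active constraints out of m, so the number of vertices is at most C(m, n) = m! / (n!(m-n)!).
m = 12, n = 8
Numerator: 12 * 11 * 10 * 9 * 8 * 7 * 6 * 5
Denominator: 8! = 40320
C(12, 8) = 495


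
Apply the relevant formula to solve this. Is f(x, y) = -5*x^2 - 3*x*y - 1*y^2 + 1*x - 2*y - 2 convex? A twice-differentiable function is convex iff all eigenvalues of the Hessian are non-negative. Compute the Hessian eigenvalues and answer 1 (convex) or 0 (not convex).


The Hessian of f(x,y) = -5*x^2 - 3*x*y - 1*y^2 + 1*x - 2*y - 2 is:
H = [[-10, -3], [-3, -2]]
Trace = -10 - 2 = -12
Determinant = -10*-2 - (-3)^2 = 11
Discriminant = (-12)^2 - 4*11 = 100.0
Eigenvalues: lambda_1 = -11.0, lambda_2 = -1.0
The function is not convex.

0


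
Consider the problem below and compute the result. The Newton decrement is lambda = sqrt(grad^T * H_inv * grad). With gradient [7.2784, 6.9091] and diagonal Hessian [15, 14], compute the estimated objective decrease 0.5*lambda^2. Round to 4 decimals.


Step 1: H is diagonal, so H^(-1) * g = [0.4852, 0.4935].
Step 2: g^T H^(-1) g = sum_i g_i^2 / H_ii
  = (7.2784)^2/15 + (6.9091)^2/14
  = 3.5317 + 3.4097 = 6.9414
Step 3: Objective decrease = 0.5 * g^T H^(-1) g = 3.4707


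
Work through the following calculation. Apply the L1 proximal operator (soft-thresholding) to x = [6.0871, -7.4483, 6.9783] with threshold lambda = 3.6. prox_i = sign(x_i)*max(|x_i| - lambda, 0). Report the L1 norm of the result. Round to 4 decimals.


Soft-thresholding with lambda = 3.6:
prox(6.0871) = sign(6.0871)*max(|6.0871| - 3.6, 0) = 2.4871
prox(-7.4483) = sign(-7.4483)*max(|-7.4483| - 3.6, 0) = -3.8483
prox(6.9783) = sign(6.9783)*max(|6.9783| - 3.6, 0) = 3.3783
prox(x) = [2.4871, -3.8483, 3.3783]
||prox(x)||_1 = 2.4871 + 3.8483 + 3.3783 = 9.7137


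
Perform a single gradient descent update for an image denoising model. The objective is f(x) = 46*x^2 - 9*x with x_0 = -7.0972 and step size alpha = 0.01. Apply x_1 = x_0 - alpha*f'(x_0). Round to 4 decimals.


We compute the gradient at x_0 and apply the update.
f'(x) = 92*x - 9
f'(-7.0972) = 92*-7.0972 - 9 = -661.9424
x_1 = -7.0972 - 0.01*-661.9424 = -0.4778


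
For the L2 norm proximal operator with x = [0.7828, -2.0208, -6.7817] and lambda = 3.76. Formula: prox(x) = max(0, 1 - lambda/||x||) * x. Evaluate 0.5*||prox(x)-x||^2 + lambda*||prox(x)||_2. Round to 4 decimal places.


Step 1: Compute ||x||.
||x|| = 7.1195
Step 2: Compute scaling factor.
scale = max(0, 1 - 3.76/7.1195) = 0.4719
Step 3: prox(x) = [0.3694, -0.9536, -3.2001]
||prox(x)|| = 3.3595
Step 4: Proximal objective.
0.5*||prox-x||^2 = 7.0688
lambda*||prox|| = 12.6317
Total = 19.7007


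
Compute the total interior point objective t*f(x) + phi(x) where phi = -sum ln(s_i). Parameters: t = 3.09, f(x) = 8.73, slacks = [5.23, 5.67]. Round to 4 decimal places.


Step 1: Compute log-barrier.
ln values: [1.6544, 1.7352]
phi = -(1.6544 + 1.7352) = -3.3896
Step 2: Compute augmented objective.
t*f(x) = 3.09*8.73 = 26.9757
Total = 26.9757 - 3.3896 = 23.5861


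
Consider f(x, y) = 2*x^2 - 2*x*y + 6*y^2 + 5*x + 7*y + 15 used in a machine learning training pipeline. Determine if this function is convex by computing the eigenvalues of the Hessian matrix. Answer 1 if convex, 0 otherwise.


The Hessian of f(x,y) = 2*x^2 - 2*x*y + 6*y^2 + 5*x + 7*y + 15 is:
H = [[4, -2], [-2, 12]]
Trace = 4 + 12 = 16
Determinant = 4*12 - (-2)^2 = 44
Discriminant = (16)^2 - 4*44 = 80.0
Eigenvalues: lambda_1 = 3.5279, lambda_2 = 12.4721
The function is convex.

1


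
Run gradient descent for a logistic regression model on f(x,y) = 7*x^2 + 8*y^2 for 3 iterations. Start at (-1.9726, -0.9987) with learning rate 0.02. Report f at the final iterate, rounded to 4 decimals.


Gradient descent on f(x,y) = 7*x^2 + 8*y^2.
Starting point: (-1.9726, -0.9987), alpha = 0.02
Step 1: grad_x = 2*7*-1.9726 = -27.6164, grad_y = 2*8*-0.9987 = -15.9792
  x_1 = -1.9726 - 0.02*-27.6164 = -1.4203
  y_1 = -0.9987 - 0.02*-15.9792 = -0.6791
Step 2: grad_x = 2*7*-1.4203 = -19.8838, grad_y = 2*8*-0.6791 = -10.8659
  x_2 = -1.4203 - 0.02*-19.8838 = -1.0226
  y_2 = -0.6791 - 0.02*-10.8659 = -0.4618
Step 3: grad_x = 2*7*-1.0226 = -14.3163, grad_y = 2*8*-0.4618 = -7.3888
  x_3 = -1.0226 - 0.02*-14.3163 = -0.7363
  y_3 = -0.4618 - 0.02*-7.3888 = -0.314
f(-0.7363, -0.314) = 7*(-0.7363)^2 + 8*(-0.314)^2 = 4.5835


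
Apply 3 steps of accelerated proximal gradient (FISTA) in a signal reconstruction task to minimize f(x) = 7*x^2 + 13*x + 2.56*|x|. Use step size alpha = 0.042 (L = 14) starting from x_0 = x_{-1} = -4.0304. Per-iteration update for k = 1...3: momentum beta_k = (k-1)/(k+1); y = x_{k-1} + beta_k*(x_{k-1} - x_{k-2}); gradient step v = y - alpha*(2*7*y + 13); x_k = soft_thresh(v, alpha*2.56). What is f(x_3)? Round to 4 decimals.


FISTA on f(x) = 7*x^2 + 13*x + 2.56*|x|
L = 14, alpha = 0.042
Iteration 1: beta = 0.0, y = -4.0304 + 0.0*(-4.0304 + 4.0304) = -4.0304
  grad(y) = -43.4256, v = y - alpha*grad = -2.2065
  prox(v) = soft_thresh(-2.2065, 0.1075) = -2.099
Iteration 2: beta = 0.3333, y = -2.099 + 0.3333*(-2.099 + 4.0304) = -1.4552
  grad(y) = -7.3729, v = y - alpha*grad = -1.1455
  prox(v) = soft_thresh(-1.1455, 0.1075) = -1.038
Iteration 3: beta = 0.5, y = -1.038 + 0.5*(-1.038 + 2.099) = -0.5075
  grad(y) = 5.8945, v = y - alpha*grad = -0.7551
  prox(v) = soft_thresh(-0.7551, 0.1075) = -0.6476
f(x_3) = 7*(-0.6476)^2 + 13*(-0.6476) + 2.56*|-0.6476| = -3.8252
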